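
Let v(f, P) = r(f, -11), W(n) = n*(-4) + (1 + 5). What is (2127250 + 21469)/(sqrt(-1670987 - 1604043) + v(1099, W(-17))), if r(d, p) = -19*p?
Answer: 2148719/15879 - 2148719*I*sqrt(3275030)/3318711 ≈ 135.32 - 1171.7*I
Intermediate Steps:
W(n) = 6 - 4*n (W(n) = -4*n + 6 = 6 - 4*n)
v(f, P) = 209 (v(f, P) = -19*(-11) = 209)
(2127250 + 21469)/(sqrt(-1670987 - 1604043) + v(1099, W(-17))) = (2127250 + 21469)/(sqrt(-1670987 - 1604043) + 209) = 2148719/(sqrt(-3275030) + 209) = 2148719/(I*sqrt(3275030) + 209) = 2148719/(209 + I*sqrt(3275030))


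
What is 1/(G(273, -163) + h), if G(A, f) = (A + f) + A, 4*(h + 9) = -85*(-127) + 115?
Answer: 2/6203 ≈ 0.00032242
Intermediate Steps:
h = 5437/2 (h = -9 + (-85*(-127) + 115)/4 = -9 + (10795 + 115)/4 = -9 + (¼)*10910 = -9 + 5455/2 = 5437/2 ≈ 2718.5)
G(A, f) = f + 2*A
1/(G(273, -163) + h) = 1/((-163 + 2*273) + 5437/2) = 1/((-163 + 546) + 5437/2) = 1/(383 + 5437/2) = 1/(6203/2) = 2/6203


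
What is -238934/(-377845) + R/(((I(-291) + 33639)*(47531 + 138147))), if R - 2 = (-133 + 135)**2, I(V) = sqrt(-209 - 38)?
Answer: 25101209981826895433/39694504219473920440 - 3*I*sqrt(247)/105054994030552 ≈ 0.63236 - 4.488e-13*I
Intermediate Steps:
I(V) = I*sqrt(247) (I(V) = sqrt(-247) = I*sqrt(247))
R = 6 (R = 2 + (-133 + 135)**2 = 2 + 2**2 = 2 + 4 = 6)
-238934/(-377845) + R/(((I(-291) + 33639)*(47531 + 138147))) = -238934/(-377845) + 6/(((I*sqrt(247) + 33639)*(47531 + 138147))) = -238934*(-1/377845) + 6/(((33639 + I*sqrt(247))*185678)) = 238934/377845 + 6/(6246022242 + 185678*I*sqrt(247))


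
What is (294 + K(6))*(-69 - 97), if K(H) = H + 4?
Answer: -50464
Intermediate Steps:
K(H) = 4 + H
(294 + K(6))*(-69 - 97) = (294 + (4 + 6))*(-69 - 97) = (294 + 10)*(-166) = 304*(-166) = -50464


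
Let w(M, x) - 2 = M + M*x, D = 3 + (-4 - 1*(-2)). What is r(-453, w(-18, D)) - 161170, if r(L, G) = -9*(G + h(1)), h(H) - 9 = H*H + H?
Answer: -160963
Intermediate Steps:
h(H) = 9 + H + H² (h(H) = 9 + (H*H + H) = 9 + (H² + H) = 9 + (H + H²) = 9 + H + H²)
D = 1 (D = 3 + (-4 + 2) = 3 - 2 = 1)
w(M, x) = 2 + M + M*x (w(M, x) = 2 + (M + M*x) = 2 + M + M*x)
r(L, G) = -99 - 9*G (r(L, G) = -9*(G + (9 + 1 + 1²)) = -9*(G + (9 + 1 + 1)) = -9*(G + 11) = -9*(11 + G) = -99 - 9*G)
r(-453, w(-18, D)) - 161170 = (-99 - 9*(2 - 18 - 18*1)) - 161170 = (-99 - 9*(2 - 18 - 18)) - 161170 = (-99 - 9*(-34)) - 161170 = (-99 + 306) - 161170 = 207 - 161170 = -160963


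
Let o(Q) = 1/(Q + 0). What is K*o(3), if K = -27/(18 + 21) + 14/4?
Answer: 73/78 ≈ 0.93590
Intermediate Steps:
o(Q) = 1/Q
K = 73/26 (K = -27/39 + 14*(¼) = -27*1/39 + 7/2 = -9/13 + 7/2 = 73/26 ≈ 2.8077)
K*o(3) = (73/26)/3 = (73/26)*(⅓) = 73/78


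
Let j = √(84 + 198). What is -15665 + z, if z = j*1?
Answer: -15665 + √282 ≈ -15648.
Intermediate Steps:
j = √282 ≈ 16.793
z = √282 (z = √282*1 = √282 ≈ 16.793)
-15665 + z = -15665 + √282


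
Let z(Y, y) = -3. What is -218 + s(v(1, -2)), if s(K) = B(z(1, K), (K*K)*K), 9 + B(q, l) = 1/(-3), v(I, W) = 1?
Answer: -682/3 ≈ -227.33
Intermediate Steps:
B(q, l) = -28/3 (B(q, l) = -9 + 1/(-3) = -9 - ⅓ = -28/3)
s(K) = -28/3
-218 + s(v(1, -2)) = -218 - 28/3 = -682/3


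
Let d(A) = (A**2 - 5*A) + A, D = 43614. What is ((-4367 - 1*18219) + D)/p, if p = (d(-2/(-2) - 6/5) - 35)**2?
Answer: 469375/26047 ≈ 18.020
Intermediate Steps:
d(A) = A**2 - 4*A
p = 729316/625 (p = ((-2/(-2) - 6/5)*(-4 + (-2/(-2) - 6/5)) - 35)**2 = ((-2*(-1/2) - 6*1/5)*(-4 + (-2*(-1/2) - 6*1/5)) - 35)**2 = ((1 - 6/5)*(-4 + (1 - 6/5)) - 35)**2 = (-(-4 - 1/5)/5 - 35)**2 = (-1/5*(-21/5) - 35)**2 = (21/25 - 35)**2 = (-854/25)**2 = 729316/625 ≈ 1166.9)
((-4367 - 1*18219) + D)/p = ((-4367 - 1*18219) + 43614)/(729316/625) = ((-4367 - 18219) + 43614)*(625/729316) = (-22586 + 43614)*(625/729316) = 21028*(625/729316) = 469375/26047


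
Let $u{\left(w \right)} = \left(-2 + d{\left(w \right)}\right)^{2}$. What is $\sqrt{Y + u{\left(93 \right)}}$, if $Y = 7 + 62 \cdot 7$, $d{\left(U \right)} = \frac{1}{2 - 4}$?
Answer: $\frac{\sqrt{1789}}{2} \approx 21.148$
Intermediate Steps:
$d{\left(U \right)} = - \frac{1}{2}$ ($d{\left(U \right)} = \frac{1}{-2} = - \frac{1}{2}$)
$u{\left(w \right)} = \frac{25}{4}$ ($u{\left(w \right)} = \left(-2 - \frac{1}{2}\right)^{2} = \left(- \frac{5}{2}\right)^{2} = \frac{25}{4}$)
$Y = 441$ ($Y = 7 + 434 = 441$)
$\sqrt{Y + u{\left(93 \right)}} = \sqrt{441 + \frac{25}{4}} = \sqrt{\frac{1789}{4}} = \frac{\sqrt{1789}}{2}$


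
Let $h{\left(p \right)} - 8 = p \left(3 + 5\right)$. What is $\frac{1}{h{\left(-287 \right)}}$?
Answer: $- \frac{1}{2288} \approx -0.00043706$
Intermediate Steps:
$h{\left(p \right)} = 8 + 8 p$ ($h{\left(p \right)} = 8 + p \left(3 + 5\right) = 8 + p 8 = 8 + 8 p$)
$\frac{1}{h{\left(-287 \right)}} = \frac{1}{8 + 8 \left(-287\right)} = \frac{1}{8 - 2296} = \frac{1}{-2288} = - \frac{1}{2288}$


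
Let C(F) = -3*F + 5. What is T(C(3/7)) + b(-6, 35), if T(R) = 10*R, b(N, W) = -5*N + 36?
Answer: 722/7 ≈ 103.14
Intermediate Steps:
C(F) = 5 - 3*F
b(N, W) = 36 - 5*N
T(C(3/7)) + b(-6, 35) = 10*(5 - 9/7) + (36 - 5*(-6)) = 10*(5 - 9/7) + (36 + 30) = 10*(5 - 3*3/7) + 66 = 10*(5 - 9/7) + 66 = 10*(26/7) + 66 = 260/7 + 66 = 722/7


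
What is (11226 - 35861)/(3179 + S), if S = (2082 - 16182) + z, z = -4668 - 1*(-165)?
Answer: 24635/15424 ≈ 1.5972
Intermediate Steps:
z = -4503 (z = -4668 + 165 = -4503)
S = -18603 (S = (2082 - 16182) - 4503 = -14100 - 4503 = -18603)
(11226 - 35861)/(3179 + S) = (11226 - 35861)/(3179 - 18603) = -24635/(-15424) = -24635*(-1/15424) = 24635/15424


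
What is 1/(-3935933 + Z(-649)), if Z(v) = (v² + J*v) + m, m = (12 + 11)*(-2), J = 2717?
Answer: -1/5278111 ≈ -1.8946e-7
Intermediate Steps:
m = -46 (m = 23*(-2) = -46)
Z(v) = -46 + v² + 2717*v (Z(v) = (v² + 2717*v) - 46 = -46 + v² + 2717*v)
1/(-3935933 + Z(-649)) = 1/(-3935933 + (-46 + (-649)² + 2717*(-649))) = 1/(-3935933 + (-46 + 421201 - 1763333)) = 1/(-3935933 - 1342178) = 1/(-5278111) = -1/5278111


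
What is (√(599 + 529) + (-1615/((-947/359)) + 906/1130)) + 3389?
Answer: 2141308911/535055 + 2*√282 ≈ 4035.6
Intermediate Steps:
(√(599 + 529) + (-1615/((-947/359)) + 906/1130)) + 3389 = (√1128 + (-1615/((-947*1/359)) + 906*(1/1130))) + 3389 = (2*√282 + (-1615/(-947/359) + 453/565)) + 3389 = (2*√282 + (-1615*(-359/947) + 453/565)) + 3389 = (2*√282 + (579785/947 + 453/565)) + 3389 = (2*√282 + 328007516/535055) + 3389 = (328007516/535055 + 2*√282) + 3389 = 2141308911/535055 + 2*√282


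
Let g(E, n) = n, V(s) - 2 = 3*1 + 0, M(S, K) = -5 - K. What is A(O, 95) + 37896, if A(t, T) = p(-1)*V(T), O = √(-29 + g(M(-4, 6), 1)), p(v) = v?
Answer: 37891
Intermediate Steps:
V(s) = 5 (V(s) = 2 + (3*1 + 0) = 2 + (3 + 0) = 2 + 3 = 5)
O = 2*I*√7 (O = √(-29 + 1) = √(-28) = 2*I*√7 ≈ 5.2915*I)
A(t, T) = -5 (A(t, T) = -1*5 = -5)
A(O, 95) + 37896 = -5 + 37896 = 37891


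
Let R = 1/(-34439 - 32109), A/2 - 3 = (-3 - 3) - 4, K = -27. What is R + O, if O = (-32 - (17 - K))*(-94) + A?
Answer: 474487239/66548 ≈ 7130.0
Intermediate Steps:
A = -14 (A = 6 + 2*((-3 - 3) - 4) = 6 + 2*(-6 - 4) = 6 + 2*(-10) = 6 - 20 = -14)
R = -1/66548 (R = 1/(-66548) = -1/66548 ≈ -1.5027e-5)
O = 7130 (O = (-32 - (17 - 1*(-27)))*(-94) - 14 = (-32 - (17 + 27))*(-94) - 14 = (-32 - 1*44)*(-94) - 14 = (-32 - 44)*(-94) - 14 = -76*(-94) - 14 = 7144 - 14 = 7130)
R + O = -1/66548 + 7130 = 474487239/66548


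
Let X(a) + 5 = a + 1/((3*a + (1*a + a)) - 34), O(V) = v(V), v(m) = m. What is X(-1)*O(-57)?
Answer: 4465/13 ≈ 343.46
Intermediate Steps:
O(V) = V
X(a) = -5 + a + 1/(-34 + 5*a) (X(a) = -5 + (a + 1/((3*a + (1*a + a)) - 34)) = -5 + (a + 1/((3*a + (a + a)) - 34)) = -5 + (a + 1/((3*a + 2*a) - 34)) = -5 + (a + 1/(5*a - 34)) = -5 + (a + 1/(-34 + 5*a)) = -5 + a + 1/(-34 + 5*a))
X(-1)*O(-57) = ((171 - 59*(-1) + 5*(-1)**2)/(-34 + 5*(-1)))*(-57) = ((171 + 59 + 5*1)/(-34 - 5))*(-57) = ((171 + 59 + 5)/(-39))*(-57) = -1/39*235*(-57) = -235/39*(-57) = 4465/13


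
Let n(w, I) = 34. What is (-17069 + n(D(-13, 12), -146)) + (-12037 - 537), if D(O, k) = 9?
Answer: -29609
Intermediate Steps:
(-17069 + n(D(-13, 12), -146)) + (-12037 - 537) = (-17069 + 34) + (-12037 - 537) = -17035 - 12574 = -29609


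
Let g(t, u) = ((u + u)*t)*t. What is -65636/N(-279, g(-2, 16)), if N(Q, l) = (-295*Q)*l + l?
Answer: -16409/2633792 ≈ -0.0062302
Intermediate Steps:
g(t, u) = 2*u*t² (g(t, u) = ((2*u)*t)*t = (2*t*u)*t = 2*u*t²)
N(Q, l) = l - 295*Q*l (N(Q, l) = -295*Q*l + l = l - 295*Q*l)
-65636/N(-279, g(-2, 16)) = -65636*1/(128*(1 - 295*(-279))) = -65636*1/(128*(1 + 82305)) = -65636/(128*82306) = -65636/10535168 = -65636*1/10535168 = -16409/2633792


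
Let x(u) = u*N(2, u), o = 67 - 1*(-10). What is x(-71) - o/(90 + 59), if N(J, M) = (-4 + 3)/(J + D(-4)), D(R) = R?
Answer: -10733/298 ≈ -36.017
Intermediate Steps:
N(J, M) = -1/(-4 + J) (N(J, M) = (-4 + 3)/(J - 4) = -1/(-4 + J))
o = 77 (o = 67 + 10 = 77)
x(u) = u/2 (x(u) = u*(-1/(-4 + 2)) = u*(-1/(-2)) = u*(-1*(-½)) = u*(½) = u/2)
x(-71) - o/(90 + 59) = (½)*(-71) - 77/(90 + 59) = -71/2 - 77/149 = -10733/298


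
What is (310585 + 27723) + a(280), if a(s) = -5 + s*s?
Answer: 416703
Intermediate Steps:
a(s) = -5 + s**2
(310585 + 27723) + a(280) = (310585 + 27723) + (-5 + 280**2) = 338308 + (-5 + 78400) = 338308 + 78395 = 416703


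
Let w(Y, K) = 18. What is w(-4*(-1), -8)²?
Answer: 324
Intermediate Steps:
w(-4*(-1), -8)² = 18² = 324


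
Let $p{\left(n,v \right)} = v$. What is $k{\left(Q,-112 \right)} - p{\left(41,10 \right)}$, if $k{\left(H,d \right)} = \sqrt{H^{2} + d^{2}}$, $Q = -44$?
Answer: $-10 + 4 \sqrt{905} \approx 110.33$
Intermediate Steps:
$k{\left(Q,-112 \right)} - p{\left(41,10 \right)} = \sqrt{\left(-44\right)^{2} + \left(-112\right)^{2}} - 10 = \sqrt{1936 + 12544} - 10 = \sqrt{14480} - 10 = 4 \sqrt{905} - 10 = -10 + 4 \sqrt{905}$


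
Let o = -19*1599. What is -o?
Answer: 30381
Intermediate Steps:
o = -30381
-o = -1*(-30381) = 30381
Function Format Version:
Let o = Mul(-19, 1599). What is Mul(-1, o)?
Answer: 30381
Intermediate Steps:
o = -30381
Mul(-1, o) = Mul(-1, -30381) = 30381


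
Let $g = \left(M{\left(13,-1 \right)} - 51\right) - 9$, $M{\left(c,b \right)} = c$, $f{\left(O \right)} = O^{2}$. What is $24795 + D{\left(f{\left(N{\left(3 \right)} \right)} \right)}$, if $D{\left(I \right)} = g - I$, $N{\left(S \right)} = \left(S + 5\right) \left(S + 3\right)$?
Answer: $22444$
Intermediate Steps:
$N{\left(S \right)} = \left(3 + S\right) \left(5 + S\right)$ ($N{\left(S \right)} = \left(5 + S\right) \left(3 + S\right) = \left(3 + S\right) \left(5 + S\right)$)
$g = -47$ ($g = \left(13 - 51\right) - 9 = -38 - 9 = -47$)
$D{\left(I \right)} = -47 - I$
$24795 + D{\left(f{\left(N{\left(3 \right)} \right)} \right)} = 24795 - \left(47 + \left(15 + 3^{2} + 8 \cdot 3\right)^{2}\right) = 24795 - \left(47 + \left(15 + 9 + 24\right)^{2}\right) = 24795 - 2351 = 22444$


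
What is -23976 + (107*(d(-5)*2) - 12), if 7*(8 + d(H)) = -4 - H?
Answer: -179686/7 ≈ -25669.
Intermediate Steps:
d(H) = -60/7 - H/7 (d(H) = -8 + (-4 - H)/7 = -8 + (-4/7 - H/7) = -60/7 - H/7)
-23976 + (107*(d(-5)*2) - 12) = -23976 + (107*((-60/7 - ⅐*(-5))*2) - 12) = -23976 + (107*((-60/7 + 5/7)*2) - 12) = -23976 + (107*(-55/7*2) - 12) = -23976 + (107*(-110/7) - 12) = -23976 + (-11770/7 - 12) = -23976 - 11854/7 = -179686/7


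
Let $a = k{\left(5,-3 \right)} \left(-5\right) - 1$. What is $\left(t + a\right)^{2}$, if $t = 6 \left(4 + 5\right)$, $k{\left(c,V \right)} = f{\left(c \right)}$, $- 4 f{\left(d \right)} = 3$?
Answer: $\frac{51529}{16} \approx 3220.6$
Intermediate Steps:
$f{\left(d \right)} = - \frac{3}{4}$ ($f{\left(d \right)} = \left(- \frac{1}{4}\right) 3 = - \frac{3}{4}$)
$k{\left(c,V \right)} = - \frac{3}{4}$
$a = \frac{11}{4}$ ($a = \left(- \frac{3}{4}\right) \left(-5\right) - 1 = \frac{15}{4} - 1 = \frac{11}{4} \approx 2.75$)
$t = 54$ ($t = 6 \cdot 9 = 54$)
$\left(t + a\right)^{2} = \left(54 + \frac{11}{4}\right)^{2} = \left(\frac{227}{4}\right)^{2} = \frac{51529}{16}$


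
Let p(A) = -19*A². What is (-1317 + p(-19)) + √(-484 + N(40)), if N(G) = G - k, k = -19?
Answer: -8176 + 5*I*√17 ≈ -8176.0 + 20.616*I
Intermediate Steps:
N(G) = 19 + G (N(G) = G - 1*(-19) = G + 19 = 19 + G)
(-1317 + p(-19)) + √(-484 + N(40)) = (-1317 - 19*(-19)²) + √(-484 + (19 + 40)) = (-1317 - 19*361) + √(-484 + 59) = (-1317 - 6859) + √(-425) = -8176 + 5*I*√17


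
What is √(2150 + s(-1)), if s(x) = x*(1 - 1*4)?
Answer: √2153 ≈ 46.400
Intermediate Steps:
s(x) = -3*x (s(x) = x*(1 - 4) = x*(-3) = -3*x)
√(2150 + s(-1)) = √(2150 - 3*(-1)) = √(2150 + 3) = √2153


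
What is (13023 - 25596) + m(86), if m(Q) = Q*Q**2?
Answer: 623483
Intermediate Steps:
m(Q) = Q**3
(13023 - 25596) + m(86) = (13023 - 25596) + 86**3 = -12573 + 636056 = 623483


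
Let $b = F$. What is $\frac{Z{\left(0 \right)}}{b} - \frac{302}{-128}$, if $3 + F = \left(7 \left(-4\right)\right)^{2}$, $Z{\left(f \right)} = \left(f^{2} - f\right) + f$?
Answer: $\frac{151}{64} \approx 2.3594$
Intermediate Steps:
$Z{\left(f \right)} = f^{2}$
$F = 781$ ($F = -3 + \left(7 \left(-4\right)\right)^{2} = -3 + \left(-28\right)^{2} = -3 + 784 = 781$)
$b = 781$
$\frac{Z{\left(0 \right)}}{b} - \frac{302}{-128} = \frac{0^{2}}{781} - \frac{302}{-128} = 0 \cdot \frac{1}{781} - - \frac{151}{64} = 0 + \frac{151}{64} = \frac{151}{64}$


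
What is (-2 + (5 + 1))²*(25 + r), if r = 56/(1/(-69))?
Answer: -61424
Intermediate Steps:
r = -3864 (r = 56/(-1/69) = 56*(-69) = -3864)
(-2 + (5 + 1))²*(25 + r) = (-2 + (5 + 1))²*(25 - 3864) = (-2 + 6)²*(-3839) = 4²*(-3839) = 16*(-3839) = -61424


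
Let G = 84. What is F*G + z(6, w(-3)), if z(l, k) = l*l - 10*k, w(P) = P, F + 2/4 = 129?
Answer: 10860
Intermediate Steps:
F = 257/2 (F = -½ + 129 = 257/2 ≈ 128.50)
z(l, k) = l² - 10*k
F*G + z(6, w(-3)) = (257/2)*84 + (6² - 10*(-3)) = 10794 + (36 + 30) = 10794 + 66 = 10860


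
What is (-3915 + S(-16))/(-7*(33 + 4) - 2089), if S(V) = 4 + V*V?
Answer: 3655/2348 ≈ 1.5566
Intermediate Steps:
S(V) = 4 + V²
(-3915 + S(-16))/(-7*(33 + 4) - 2089) = (-3915 + (4 + (-16)²))/(-7*(33 + 4) - 2089) = (-3915 + (4 + 256))/(-7*37 - 2089) = (-3915 + 260)/(-259 - 2089) = -3655/(-2348) = -3655*(-1/2348) = 3655/2348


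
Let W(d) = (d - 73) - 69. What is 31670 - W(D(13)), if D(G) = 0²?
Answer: 31812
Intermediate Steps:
D(G) = 0
W(d) = -142 + d (W(d) = (-73 + d) - 69 = -142 + d)
31670 - W(D(13)) = 31670 - (-142 + 0) = 31670 - 1*(-142) = 31670 + 142 = 31812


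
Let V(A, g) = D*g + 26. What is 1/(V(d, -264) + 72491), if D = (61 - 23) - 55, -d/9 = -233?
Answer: 1/77005 ≈ 1.2986e-5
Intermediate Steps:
d = 2097 (d = -9*(-233) = 2097)
D = -17 (D = 38 - 55 = -17)
V(A, g) = 26 - 17*g (V(A, g) = -17*g + 26 = 26 - 17*g)
1/(V(d, -264) + 72491) = 1/((26 - 17*(-264)) + 72491) = 1/((26 + 4488) + 72491) = 1/(4514 + 72491) = 1/77005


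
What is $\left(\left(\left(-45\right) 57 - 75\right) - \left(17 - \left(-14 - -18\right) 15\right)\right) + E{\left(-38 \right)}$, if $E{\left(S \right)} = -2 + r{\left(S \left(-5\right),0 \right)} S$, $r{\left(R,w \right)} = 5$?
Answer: $-2789$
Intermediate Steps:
$E{\left(S \right)} = -2 + 5 S$
$\left(\left(\left(-45\right) 57 - 75\right) - \left(17 - \left(-14 - -18\right) 15\right)\right) + E{\left(-38 \right)} = \left(\left(\left(-45\right) 57 - 75\right) - \left(17 - \left(-14 - -18\right) 15\right)\right) + \left(-2 + 5 \left(-38\right)\right) = \left(\left(-2565 - 75\right) - \left(17 - \left(-14 + 18\right) 15\right)\right) - 192 = \left(-2640 + \left(4 \cdot 15 - 17\right)\right) - 192 = \left(-2640 + \left(60 - 17\right)\right) - 192 = \left(-2640 + 43\right) - 192 = -2597 - 192 = -2789$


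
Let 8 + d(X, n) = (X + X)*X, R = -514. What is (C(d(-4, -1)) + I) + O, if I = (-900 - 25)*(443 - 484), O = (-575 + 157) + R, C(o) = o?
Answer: 37017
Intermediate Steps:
d(X, n) = -8 + 2*X² (d(X, n) = -8 + (X + X)*X = -8 + (2*X)*X = -8 + 2*X²)
O = -932 (O = (-575 + 157) - 514 = -418 - 514 = -932)
I = 37925 (I = -925*(-41) = 37925)
(C(d(-4, -1)) + I) + O = ((-8 + 2*(-4)²) + 37925) - 932 = ((-8 + 2*16) + 37925) - 932 = ((-8 + 32) + 37925) - 932 = (24 + 37925) - 932 = 37949 - 932 = 37017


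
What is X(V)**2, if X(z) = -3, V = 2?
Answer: 9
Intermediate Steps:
X(V)**2 = (-3)**2 = 9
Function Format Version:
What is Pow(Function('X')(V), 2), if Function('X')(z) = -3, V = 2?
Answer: 9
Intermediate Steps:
Pow(Function('X')(V), 2) = Pow(-3, 2) = 9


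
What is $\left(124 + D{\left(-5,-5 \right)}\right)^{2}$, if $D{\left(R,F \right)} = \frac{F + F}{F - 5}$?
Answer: $15625$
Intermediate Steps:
$D{\left(R,F \right)} = \frac{2 F}{-5 + F}$
$\left(124 + D{\left(-5,-5 \right)}\right)^{2} = \left(124 + 2 \left(-5\right) \frac{1}{-5 - 5}\right)^{2} = \left(124 + 2 \left(-5\right) \frac{1}{-10}\right)^{2} = \left(124 + 2 \left(-5\right) \left(- \frac{1}{10}\right)\right)^{2} = \left(124 + 1\right)^{2} = 125^{2} = 15625$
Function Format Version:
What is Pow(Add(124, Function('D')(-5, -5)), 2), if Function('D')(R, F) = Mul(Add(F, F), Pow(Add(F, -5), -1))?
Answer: 15625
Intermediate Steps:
Function('D')(R, F) = Mul(2, F, Pow(Add(-5, F), -1)) (Function('D')(R, F) = Mul(Mul(2, F), Pow(Add(-5, F), -1)) = Mul(2, F, Pow(Add(-5, F), -1)))
Pow(Add(124, Function('D')(-5, -5)), 2) = Pow(Add(124, Mul(2, -5, Pow(Add(-5, -5), -1))), 2) = Pow(Add(124, Mul(2, -5, Pow(-10, -1))), 2) = Pow(Add(124, Mul(2, -5, Rational(-1, 10))), 2) = Pow(Add(124, 1), 2) = Pow(125, 2) = 15625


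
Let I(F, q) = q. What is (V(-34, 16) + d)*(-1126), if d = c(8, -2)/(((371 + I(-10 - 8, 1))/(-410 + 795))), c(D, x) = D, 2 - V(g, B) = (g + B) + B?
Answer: -1285892/93 ≈ -13827.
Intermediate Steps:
V(g, B) = 2 - g - 2*B (V(g, B) = 2 - ((g + B) + B) = 2 - ((B + g) + B) = 2 - (g + 2*B) = 2 + (-g - 2*B) = 2 - g - 2*B)
d = 770/93 (d = 8/(((371 + 1)/(-410 + 795))) = 8/((372/385)) = 8/((372*(1/385))) = 8/(372/385) = 8*(385/372) = 770/93 ≈ 8.2796)
(V(-34, 16) + d)*(-1126) = ((2 - 1*(-34) - 2*16) + 770/93)*(-1126) = ((2 + 34 - 32) + 770/93)*(-1126) = (4 + 770/93)*(-1126) = (1142/93)*(-1126) = -1285892/93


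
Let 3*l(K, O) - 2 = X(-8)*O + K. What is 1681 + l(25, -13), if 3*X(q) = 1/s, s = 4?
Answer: 60827/36 ≈ 1689.6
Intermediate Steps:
X(q) = 1/12 (X(q) = (⅓)/4 = (⅓)*(¼) = 1/12)
l(K, O) = ⅔ + K/3 + O/36 (l(K, O) = ⅔ + (O/12 + K)/3 = ⅔ + (K + O/12)/3 = ⅔ + (K/3 + O/36) = ⅔ + K/3 + O/36)
1681 + l(25, -13) = 1681 + (⅔ + (⅓)*25 + (1/36)*(-13)) = 1681 + (⅔ + 25/3 - 13/36) = 1681 + 311/36 = 60827/36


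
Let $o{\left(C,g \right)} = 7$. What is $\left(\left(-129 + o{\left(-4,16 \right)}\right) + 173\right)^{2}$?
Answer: $2601$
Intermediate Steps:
$\left(\left(-129 + o{\left(-4,16 \right)}\right) + 173\right)^{2} = \left(\left(-129 + 7\right) + 173\right)^{2} = \left(-122 + 173\right)^{2} = 51^{2} = 2601$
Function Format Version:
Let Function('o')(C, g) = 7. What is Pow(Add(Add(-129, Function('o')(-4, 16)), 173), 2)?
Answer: 2601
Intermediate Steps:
Pow(Add(Add(-129, Function('o')(-4, 16)), 173), 2) = Pow(Add(Add(-129, 7), 173), 2) = Pow(Add(-122, 173), 2) = Pow(51, 2) = 2601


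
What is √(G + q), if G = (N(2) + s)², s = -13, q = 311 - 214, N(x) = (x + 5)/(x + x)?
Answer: 7*√73/4 ≈ 14.952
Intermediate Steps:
N(x) = (5 + x)/(2*x) (N(x) = (5 + x)/((2*x)) = (5 + x)*(1/(2*x)) = (5 + x)/(2*x))
q = 97
G = 2025/16 (G = ((½)*(5 + 2)/2 - 13)² = ((½)*(½)*7 - 13)² = (7/4 - 13)² = (-45/4)² = 2025/16 ≈ 126.56)
√(G + q) = √(2025/16 + 97) = √(3577/16) = 7*√73/4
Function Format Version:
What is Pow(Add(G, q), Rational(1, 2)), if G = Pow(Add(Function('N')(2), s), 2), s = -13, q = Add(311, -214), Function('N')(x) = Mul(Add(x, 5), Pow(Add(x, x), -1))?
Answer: Mul(Rational(7, 4), Pow(73, Rational(1, 2))) ≈ 14.952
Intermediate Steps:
Function('N')(x) = Mul(Rational(1, 2), Pow(x, -1), Add(5, x)) (Function('N')(x) = Mul(Add(5, x), Pow(Mul(2, x), -1)) = Mul(Add(5, x), Mul(Rational(1, 2), Pow(x, -1))) = Mul(Rational(1, 2), Pow(x, -1), Add(5, x)))
q = 97
G = Rational(2025, 16) (G = Pow(Add(Mul(Rational(1, 2), Pow(2, -1), Add(5, 2)), -13), 2) = Pow(Add(Mul(Rational(1, 2), Rational(1, 2), 7), -13), 2) = Pow(Add(Rational(7, 4), -13), 2) = Pow(Rational(-45, 4), 2) = Rational(2025, 16) ≈ 126.56)
Pow(Add(G, q), Rational(1, 2)) = Pow(Add(Rational(2025, 16), 97), Rational(1, 2)) = Pow(Rational(3577, 16), Rational(1, 2)) = Mul(Rational(7, 4), Pow(73, Rational(1, 2)))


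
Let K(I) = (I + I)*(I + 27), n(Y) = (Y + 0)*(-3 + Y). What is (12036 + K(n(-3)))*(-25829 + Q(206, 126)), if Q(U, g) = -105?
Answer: -354154704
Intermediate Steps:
n(Y) = Y*(-3 + Y)
K(I) = 2*I*(27 + I) (K(I) = (2*I)*(27 + I) = 2*I*(27 + I))
(12036 + K(n(-3)))*(-25829 + Q(206, 126)) = (12036 + 2*(-3*(-3 - 3))*(27 - 3*(-3 - 3)))*(-25829 - 105) = (12036 + 2*(-3*(-6))*(27 - 3*(-6)))*(-25934) = (12036 + 2*18*(27 + 18))*(-25934) = (12036 + 2*18*45)*(-25934) = (12036 + 1620)*(-25934) = 13656*(-25934) = -354154704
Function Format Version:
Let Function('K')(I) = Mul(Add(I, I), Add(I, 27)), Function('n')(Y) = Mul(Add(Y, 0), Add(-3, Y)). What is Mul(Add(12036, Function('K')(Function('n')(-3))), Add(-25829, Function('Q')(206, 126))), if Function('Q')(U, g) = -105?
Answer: -354154704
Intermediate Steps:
Function('n')(Y) = Mul(Y, Add(-3, Y))
Function('K')(I) = Mul(2, I, Add(27, I)) (Function('K')(I) = Mul(Mul(2, I), Add(27, I)) = Mul(2, I, Add(27, I)))
Mul(Add(12036, Function('K')(Function('n')(-3))), Add(-25829, Function('Q')(206, 126))) = Mul(Add(12036, Mul(2, Mul(-3, Add(-3, -3)), Add(27, Mul(-3, Add(-3, -3))))), Add(-25829, -105)) = Mul(Add(12036, Mul(2, Mul(-3, -6), Add(27, Mul(-3, -6)))), -25934) = Mul(Add(12036, Mul(2, 18, Add(27, 18))), -25934) = Mul(Add(12036, Mul(2, 18, 45)), -25934) = Mul(Add(12036, 1620), -25934) = Mul(13656, -25934) = -354154704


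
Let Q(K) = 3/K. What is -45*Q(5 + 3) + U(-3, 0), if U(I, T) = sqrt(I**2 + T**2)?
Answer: -111/8 ≈ -13.875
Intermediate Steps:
-45*Q(5 + 3) + U(-3, 0) = -135/(5 + 3) + sqrt((-3)**2 + 0**2) = -135/8 + sqrt(9 + 0) = -135/8 + sqrt(9) = -45*3/8 + 3 = -135/8 + 3 = -111/8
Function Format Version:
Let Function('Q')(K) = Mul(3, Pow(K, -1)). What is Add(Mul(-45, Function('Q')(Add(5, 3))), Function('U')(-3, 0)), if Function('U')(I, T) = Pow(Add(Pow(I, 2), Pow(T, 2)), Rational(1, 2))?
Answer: Rational(-111, 8) ≈ -13.875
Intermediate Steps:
Add(Mul(-45, Function('Q')(Add(5, 3))), Function('U')(-3, 0)) = Add(Mul(-45, Mul(3, Pow(Add(5, 3), -1))), Pow(Add(Pow(-3, 2), Pow(0, 2)), Rational(1, 2))) = Add(Mul(-45, Mul(3, Pow(8, -1))), Pow(Add(9, 0), Rational(1, 2))) = Add(Mul(-45, Mul(3, Rational(1, 8))), Pow(9, Rational(1, 2))) = Add(Mul(-45, Rational(3, 8)), 3) = Add(Rational(-135, 8), 3) = Rational(-111, 8)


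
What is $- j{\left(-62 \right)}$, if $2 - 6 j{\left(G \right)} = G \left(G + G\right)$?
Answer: $1281$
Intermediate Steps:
$j{\left(G \right)} = \frac{1}{3} - \frac{G^{2}}{3}$ ($j{\left(G \right)} = \frac{1}{3} - \frac{G \left(G + G\right)}{6} = \frac{1}{3} - \frac{G 2 G}{6} = \frac{1}{3} - \frac{2 G^{2}}{6} = \frac{1}{3} - \frac{G^{2}}{3}$)
$- j{\left(-62 \right)} = - (\frac{1}{3} - \frac{\left(-62\right)^{2}}{3}) = - (\frac{1}{3} - \frac{3844}{3}) = \left(-1\right) \left(-1281\right) = 1281$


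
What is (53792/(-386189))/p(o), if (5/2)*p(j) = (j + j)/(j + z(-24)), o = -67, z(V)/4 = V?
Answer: -10960120/25874663 ≈ -0.42358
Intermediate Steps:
z(V) = 4*V
p(j) = 4*j/(5*(-96 + j)) (p(j) = 2*((j + j)/(j + 4*(-24)))/5 = 2*((2*j)/(j - 96))/5 = 2*((2*j)/(-96 + j))/5 = 2*(2*j/(-96 + j))/5 = 4*j/(5*(-96 + j)))
(53792/(-386189))/p(o) = (53792/(-386189))/(((⅘)*(-67)/(-96 - 67))) = (53792*(-1/386189))/(((⅘)*(-67)/(-163))) = -53792/(386189*((⅘)*(-67)*(-1/163))) = -53792/(386189*268/815) = -53792/386189*815/268 = -10960120/25874663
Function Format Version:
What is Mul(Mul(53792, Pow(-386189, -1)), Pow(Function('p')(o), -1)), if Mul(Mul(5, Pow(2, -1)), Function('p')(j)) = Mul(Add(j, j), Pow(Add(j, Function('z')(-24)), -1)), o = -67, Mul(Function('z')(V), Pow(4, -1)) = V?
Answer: Rational(-10960120, 25874663) ≈ -0.42358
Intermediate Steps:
Function('z')(V) = Mul(4, V)
Function('p')(j) = Mul(Rational(4, 5), j, Pow(Add(-96, j), -1)) (Function('p')(j) = Mul(Rational(2, 5), Mul(Add(j, j), Pow(Add(j, Mul(4, -24)), -1))) = Mul(Rational(2, 5), Mul(Mul(2, j), Pow(Add(j, -96), -1))) = Mul(Rational(2, 5), Mul(Mul(2, j), Pow(Add(-96, j), -1))) = Mul(Rational(2, 5), Mul(2, j, Pow(Add(-96, j), -1))) = Mul(Rational(4, 5), j, Pow(Add(-96, j), -1)))
Mul(Mul(53792, Pow(-386189, -1)), Pow(Function('p')(o), -1)) = Mul(Mul(53792, Pow(-386189, -1)), Pow(Mul(Rational(4, 5), -67, Pow(Add(-96, -67), -1)), -1)) = Mul(Mul(53792, Rational(-1, 386189)), Pow(Mul(Rational(4, 5), -67, Pow(-163, -1)), -1)) = Mul(Rational(-53792, 386189), Pow(Mul(Rational(4, 5), -67, Rational(-1, 163)), -1)) = Mul(Rational(-53792, 386189), Pow(Rational(268, 815), -1)) = Mul(Rational(-53792, 386189), Rational(815, 268)) = Rational(-10960120, 25874663)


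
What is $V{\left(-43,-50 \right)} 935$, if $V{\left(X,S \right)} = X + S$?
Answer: $-86955$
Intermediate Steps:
$V{\left(X,S \right)} = S + X$
$V{\left(-43,-50 \right)} 935 = \left(-50 - 43\right) 935 = \left(-93\right) 935 = -86955$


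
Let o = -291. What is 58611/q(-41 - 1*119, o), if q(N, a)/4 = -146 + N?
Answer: -19537/408 ≈ -47.885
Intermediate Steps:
q(N, a) = -584 + 4*N (q(N, a) = 4*(-146 + N) = -584 + 4*N)
58611/q(-41 - 1*119, o) = 58611/(-584 + 4*(-41 - 1*119)) = 58611/(-584 + 4*(-41 - 119)) = 58611/(-584 + 4*(-160)) = 58611/(-584 - 640) = 58611/(-1224) = 58611*(-1/1224) = -19537/408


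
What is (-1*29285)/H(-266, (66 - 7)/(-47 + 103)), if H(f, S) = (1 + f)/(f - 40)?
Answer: -1792242/53 ≈ -33816.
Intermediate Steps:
H(f, S) = (1 + f)/(-40 + f)
(-1*29285)/H(-266, (66 - 7)/(-47 + 103)) = (-1*29285)/(((1 - 266)/(-40 - 266))) = -29285/(-265/(-306)) = -29285/((-1/306*(-265))) = -29285/265/306 = -29285*306/265 = -1792242/53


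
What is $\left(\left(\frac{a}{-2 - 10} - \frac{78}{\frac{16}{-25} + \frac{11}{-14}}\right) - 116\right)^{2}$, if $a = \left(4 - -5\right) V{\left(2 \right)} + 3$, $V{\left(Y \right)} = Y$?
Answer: $\frac{15832937241}{3984016} \approx 3974.1$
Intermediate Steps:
$a = 21$ ($a = \left(4 - -5\right) 2 + 3 = \left(4 + 5\right) 2 + 3 = 9 \cdot 2 + 3 = 18 + 3 = 21$)
$\left(\left(\frac{a}{-2 - 10} - \frac{78}{\frac{16}{-25} + \frac{11}{-14}}\right) - 116\right)^{2} = \left(\left(\frac{21}{-2 - 10} - \frac{78}{\frac{16}{-25} + \frac{11}{-14}}\right) - 116\right)^{2} = \left(\left(\frac{21}{-2 - 10} - \frac{78}{16 \left(- \frac{1}{25}\right) + 11 \left(- \frac{1}{14}\right)}\right) - 116\right)^{2} = \left(\left(\frac{21}{-12} - \frac{78}{- \frac{16}{25} - \frac{11}{14}}\right) - 116\right)^{2} = \left(\left(21 \left(- \frac{1}{12}\right) - \frac{78}{- \frac{499}{350}}\right) - 116\right)^{2} = \left(\left(- \frac{7}{4} - - \frac{27300}{499}\right) - 116\right)^{2} = \left(\left(- \frac{7}{4} + \frac{27300}{499}\right) - 116\right)^{2} = \left(\frac{105707}{1996} - 116\right)^{2} = \left(- \frac{125829}{1996}\right)^{2} = \frac{15832937241}{3984016}$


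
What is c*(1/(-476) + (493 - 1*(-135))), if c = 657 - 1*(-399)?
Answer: 78916728/119 ≈ 6.6317e+5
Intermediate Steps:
c = 1056 (c = 657 + 399 = 1056)
c*(1/(-476) + (493 - 1*(-135))) = 1056*(1/(-476) + (493 - 1*(-135))) = 1056*(-1/476 + (493 + 135)) = 1056*(-1/476 + 628) = 1056*(298927/476) = 78916728/119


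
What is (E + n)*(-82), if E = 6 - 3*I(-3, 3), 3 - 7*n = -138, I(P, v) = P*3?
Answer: -30504/7 ≈ -4357.7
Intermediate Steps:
I(P, v) = 3*P
n = 141/7 (n = 3/7 - 1/7*(-138) = 3/7 + 138/7 = 141/7 ≈ 20.143)
E = 33 (E = 6 - 9*(-3) = 6 - 3*(-9) = 6 + 27 = 33)
(E + n)*(-82) = (33 + 141/7)*(-82) = (372/7)*(-82) = -30504/7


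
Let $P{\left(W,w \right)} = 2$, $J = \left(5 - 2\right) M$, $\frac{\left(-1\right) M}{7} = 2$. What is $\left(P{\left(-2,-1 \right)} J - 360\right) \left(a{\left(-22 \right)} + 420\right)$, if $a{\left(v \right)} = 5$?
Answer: $-188700$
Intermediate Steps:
$M = -14$ ($M = \left(-7\right) 2 = -14$)
$J = -42$ ($J = \left(5 - 2\right) \left(-14\right) = 3 \left(-14\right) = -42$)
$\left(P{\left(-2,-1 \right)} J - 360\right) \left(a{\left(-22 \right)} + 420\right) = \left(2 \left(-42\right) - 360\right) \left(5 + 420\right) = \left(-84 - 360\right) 425 = \left(-444\right) 425 = -188700$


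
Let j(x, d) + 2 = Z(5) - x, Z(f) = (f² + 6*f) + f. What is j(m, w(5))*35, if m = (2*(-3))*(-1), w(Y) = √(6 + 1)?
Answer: 1820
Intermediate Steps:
w(Y) = √7
m = 6 (m = -6*(-1) = 6)
Z(f) = f² + 7*f
j(x, d) = 58 - x (j(x, d) = -2 + (5*(7 + 5) - x) = -2 + (5*12 - x) = -2 + (60 - x) = 58 - x)
j(m, w(5))*35 = (58 - 1*6)*35 = (58 - 6)*35 = 52*35 = 1820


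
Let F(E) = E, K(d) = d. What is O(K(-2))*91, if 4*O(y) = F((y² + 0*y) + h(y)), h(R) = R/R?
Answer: 455/4 ≈ 113.75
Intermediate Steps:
h(R) = 1
O(y) = ¼ + y²/4 (O(y) = ((y² + 0*y) + 1)/4 = ((y² + 0) + 1)/4 = (y² + 1)/4 = (1 + y²)/4 = ¼ + y²/4)
O(K(-2))*91 = (¼ + (¼)*(-2)²)*91 = (¼ + (¼)*4)*91 = (¼ + 1)*91 = (5/4)*91 = 455/4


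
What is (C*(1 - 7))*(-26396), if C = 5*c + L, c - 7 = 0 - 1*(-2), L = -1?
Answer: 6968544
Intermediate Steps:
c = 9 (c = 7 + (0 - 1*(-2)) = 7 + (0 + 2) = 7 + 2 = 9)
C = 44 (C = 5*9 - 1 = 45 - 1 = 44)
(C*(1 - 7))*(-26396) = (44*(1 - 7))*(-26396) = (44*(-6))*(-26396) = -264*(-26396) = 6968544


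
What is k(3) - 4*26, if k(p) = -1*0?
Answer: -104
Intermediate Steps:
k(p) = 0
k(3) - 4*26 = 0 - 4*26 = 0 - 104 = -104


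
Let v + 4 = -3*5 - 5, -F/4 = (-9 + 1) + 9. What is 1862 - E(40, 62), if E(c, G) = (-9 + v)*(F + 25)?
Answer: 2555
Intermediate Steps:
F = -4 (F = -4*((-9 + 1) + 9) = -4*(-8 + 9) = -4*1 = -4)
v = -24 (v = -4 + (-3*5 - 5) = -4 + (-15 - 5) = -4 - 20 = -24)
E(c, G) = -693 (E(c, G) = (-9 - 24)*(-4 + 25) = -33*21 = -693)
1862 - E(40, 62) = 1862 - 1*(-693) = 1862 + 693 = 2555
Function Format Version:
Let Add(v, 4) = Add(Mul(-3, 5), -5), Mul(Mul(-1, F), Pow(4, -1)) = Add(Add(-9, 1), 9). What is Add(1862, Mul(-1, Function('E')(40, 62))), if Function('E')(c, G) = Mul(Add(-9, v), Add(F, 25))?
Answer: 2555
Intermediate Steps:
F = -4 (F = Mul(-4, Add(Add(-9, 1), 9)) = Mul(-4, Add(-8, 9)) = Mul(-4, 1) = -4)
v = -24 (v = Add(-4, Add(Mul(-3, 5), -5)) = Add(-4, Add(-15, -5)) = Add(-4, -20) = -24)
Function('E')(c, G) = -693 (Function('E')(c, G) = Mul(Add(-9, -24), Add(-4, 25)) = Mul(-33, 21) = -693)
Add(1862, Mul(-1, Function('E')(40, 62))) = Add(1862, Mul(-1, -693)) = Add(1862, 693) = 2555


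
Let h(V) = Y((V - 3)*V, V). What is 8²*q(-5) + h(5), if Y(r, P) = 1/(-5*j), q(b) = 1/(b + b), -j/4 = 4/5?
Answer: -507/80 ≈ -6.3375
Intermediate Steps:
j = -16/5 ≈ -3.2000
q(b) = 1/(2*b)
Y(r, P) = 1/16 (Y(r, P) = 1/(-5*(-16/5)) = 1/16)
h(V) = 1/16
8²*q(-5) + h(5) = 8²*((½)/(-5)) + 1/16 = 64*((½)*(-⅕)) + 1/16 = 64*(-⅒) + 1/16 = -32/5 + 1/16 = -507/80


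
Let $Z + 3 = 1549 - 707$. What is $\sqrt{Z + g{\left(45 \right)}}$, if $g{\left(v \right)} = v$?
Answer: $2 \sqrt{221} \approx 29.732$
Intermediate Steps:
$Z = 839$ ($Z = -3 + \left(1549 - 707\right) = -3 + 842 = 839$)
$\sqrt{Z + g{\left(45 \right)}} = \sqrt{839 + 45} = \sqrt{884} = 2 \sqrt{221}$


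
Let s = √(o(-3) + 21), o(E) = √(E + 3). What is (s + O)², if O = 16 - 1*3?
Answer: (13 + √21)² ≈ 309.15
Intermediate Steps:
o(E) = √(3 + E)
s = √21 (s = √(√(3 - 3) + 21) = √(√0 + 21) = √(0 + 21) = √21 ≈ 4.5826)
O = 13 (O = 16 - 3 = 13)
(s + O)² = (√21 + 13)² = (13 + √21)²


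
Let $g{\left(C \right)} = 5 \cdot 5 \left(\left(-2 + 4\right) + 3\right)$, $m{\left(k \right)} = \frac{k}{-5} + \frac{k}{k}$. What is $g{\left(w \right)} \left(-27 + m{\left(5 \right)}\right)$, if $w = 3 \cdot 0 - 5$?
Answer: $-3375$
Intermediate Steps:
$w = -5$ ($w = 0 - 5 = -5$)
$m{\left(k \right)} = 1 - \frac{k}{5}$ ($m{\left(k \right)} = k \left(- \frac{1}{5}\right) + 1 = - \frac{k}{5} + 1 = 1 - \frac{k}{5}$)
$g{\left(C \right)} = 125$ ($g{\left(C \right)} = 25 \left(2 + 3\right) = 25 \cdot 5 = 125$)
$g{\left(w \right)} \left(-27 + m{\left(5 \right)}\right) = 125 \left(-27 + \left(1 - 1\right)\right) = 125 \left(-27 + 0\right) = 125 \left(-27\right) = -3375$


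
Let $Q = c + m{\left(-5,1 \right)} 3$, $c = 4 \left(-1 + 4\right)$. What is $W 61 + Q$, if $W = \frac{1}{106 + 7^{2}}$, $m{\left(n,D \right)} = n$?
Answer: $- \frac{404}{155} \approx -2.6065$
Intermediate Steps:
$W = \frac{1}{155}$ ($W = \frac{1}{106 + 49} = \frac{1}{155} \approx 0.0064516$)
$c = 12$ ($c = 4 \cdot 3 = 12$)
$Q = -3$ ($Q = 12 - 15 = -3$)
$W 61 + Q = \frac{1}{155} \cdot 61 - 3 = \frac{61}{155} - 3 = - \frac{404}{155}$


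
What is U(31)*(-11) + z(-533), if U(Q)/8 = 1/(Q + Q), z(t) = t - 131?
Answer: -20628/31 ≈ -665.42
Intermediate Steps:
z(t) = -131 + t
U(Q) = 4/Q (U(Q) = 8/(Q + Q) = 8/((2*Q)) = 8*(1/(2*Q)) = 4/Q)
U(31)*(-11) + z(-533) = (4/31)*(-11) + (-131 - 533) = (4*(1/31))*(-11) - 664 = (4/31)*(-11) - 664 = -44/31 - 664 = -20628/31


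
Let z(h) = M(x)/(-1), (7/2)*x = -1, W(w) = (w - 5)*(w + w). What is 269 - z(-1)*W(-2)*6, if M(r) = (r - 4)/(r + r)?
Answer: 1529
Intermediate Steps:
W(w) = 2*w*(-5 + w) (W(w) = (-5 + w)*(2*w) = 2*w*(-5 + w))
x = -2/7 (x = (2/7)*(-1) = -2/7 ≈ -0.28571)
M(r) = (-4 + r)/(2*r) (M(r) = (-4 + r)/((2*r)) = (-4 + r)*(1/(2*r)) = (-4 + r)/(2*r))
z(h) = -15/2 (z(h) = ((-4 - 2/7)/(2*(-2/7)))/(-1) = ((½)*(-7/2)*(-30/7))*(-1) = (15/2)*(-1) = -15/2)
269 - z(-1)*W(-2)*6 = 269 - (-15*(-2)*(-5 - 2))*6 = 269 - (-15*(-2)*(-7))*6 = 269 - (-15/2*28)*6 = 269 - (-210)*6 = 269 - 1*(-1260) = 269 + 1260 = 1529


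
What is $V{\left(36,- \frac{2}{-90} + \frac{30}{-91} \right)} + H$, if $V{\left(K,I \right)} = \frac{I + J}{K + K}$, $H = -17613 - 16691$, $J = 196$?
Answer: $- \frac{10113389999}{294840} \approx -34301.0$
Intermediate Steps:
$H = -34304$
$V{\left(K,I \right)} = \frac{196 + I}{2 K}$ ($V{\left(K,I \right)} = \frac{I + 196}{K + K} = \frac{196 + I}{2 K}$)
$V{\left(36,- \frac{2}{-90} + \frac{30}{-91} \right)} + H = \frac{196 + \left(- \frac{2}{-90} + \frac{30}{-91}\right)}{2 \cdot 36} - 34304 = \frac{1}{2} \cdot \frac{1}{36} \left(196 + \left(\left(-2\right) \left(- \frac{1}{90}\right) + 30 \left(- \frac{1}{91}\right)\right)\right) - 34304 = \frac{1}{2} \cdot \frac{1}{36} \left(196 + \left(\frac{1}{45} - \frac{30}{91}\right)\right) - 34304 = \frac{1}{2} \cdot \frac{1}{36} \left(196 - \frac{1259}{4095}\right) - 34304 = \frac{1}{2} \cdot \frac{1}{36} \cdot \frac{801361}{4095} - 34304 = \frac{801361}{294840} - 34304 = - \frac{10113389999}{294840}$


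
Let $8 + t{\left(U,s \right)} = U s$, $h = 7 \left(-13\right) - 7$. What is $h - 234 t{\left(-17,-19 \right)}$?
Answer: $-73808$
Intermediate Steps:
$h = -98$ ($h = -91 - 7 = -98$)
$t{\left(U,s \right)} = -8 + U s$
$h - 234 t{\left(-17,-19 \right)} = -98 - 234 \left(-8 - -323\right) = -98 - 234 \left(-8 + 323\right) = -98 - 73710 = -73808$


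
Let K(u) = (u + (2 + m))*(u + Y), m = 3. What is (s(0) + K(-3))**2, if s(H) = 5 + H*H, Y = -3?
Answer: 49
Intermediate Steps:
K(u) = (-3 + u)*(5 + u) (K(u) = (u + (2 + 3))*(u - 3) = (u + 5)*(-3 + u) = (5 + u)*(-3 + u) = (-3 + u)*(5 + u))
s(H) = 5 + H**2
(s(0) + K(-3))**2 = ((5 + 0**2) + (-15 + (-3)**2 + 2*(-3)))**2 = ((5 + 0) + (-15 + 9 - 6))**2 = (5 - 12)**2 = (-7)**2 = 49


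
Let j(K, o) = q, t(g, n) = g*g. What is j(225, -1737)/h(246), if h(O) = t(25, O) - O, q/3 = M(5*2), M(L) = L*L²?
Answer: 3000/379 ≈ 7.9156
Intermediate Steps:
t(g, n) = g²
M(L) = L³
q = 3000 (q = 3*(5*2)³ = 3*10³ = 3*1000 = 3000)
j(K, o) = 3000
h(O) = 625 - O (h(O) = 25² - O = 625 - O)
j(225, -1737)/h(246) = 3000/(625 - 1*246) = 3000/(625 - 246) = 3000/379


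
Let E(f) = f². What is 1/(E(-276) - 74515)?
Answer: 1/1661 ≈ 0.00060205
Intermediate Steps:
1/(E(-276) - 74515) = 1/((-276)² - 74515) = 1/(76176 - 74515) = 1/1661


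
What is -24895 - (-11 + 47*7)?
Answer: -25213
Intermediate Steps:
-24895 - (-11 + 47*7) = -24895 - (-11 + 329) = -24895 - 1*318 = -24895 - 318 = -25213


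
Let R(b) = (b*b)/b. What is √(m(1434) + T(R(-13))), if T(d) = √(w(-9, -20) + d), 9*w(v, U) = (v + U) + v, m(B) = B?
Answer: √(12906 + 3*I*√155)/3 ≈ 37.868 + 0.054795*I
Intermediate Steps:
R(b) = b (R(b) = b²/b = b)
w(v, U) = U/9 + 2*v/9 (w(v, U) = ((v + U) + v)/9 = ((U + v) + v)/9 = (U + 2*v)/9 = U/9 + 2*v/9)
T(d) = √(-38/9 + d) (T(d) = √(((⅑)*(-20) + (2/9)*(-9)) + d) = √((-20/9 - 2) + d) = √(-38/9 + d))
√(m(1434) + T(R(-13))) = √(1434 + √(-38 + 9*(-13))/3) = √(1434 + √(-38 - 117)/3) = √(1434 + √(-155)/3) = √(1434 + (I*√155)/3) = √(1434 + I*√155/3)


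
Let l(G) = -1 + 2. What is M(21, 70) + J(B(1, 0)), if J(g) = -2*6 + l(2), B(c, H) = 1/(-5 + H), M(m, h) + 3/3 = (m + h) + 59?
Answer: 138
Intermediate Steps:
l(G) = 1
M(m, h) = 58 + h + m (M(m, h) = -1 + ((m + h) + 59) = -1 + ((h + m) + 59) = -1 + (59 + h + m) = 58 + h + m)
J(g) = -11 (J(g) = -2*6 + 1 = -12 + 1 = -11)
M(21, 70) + J(B(1, 0)) = (58 + 70 + 21) - 11 = 149 - 11 = 138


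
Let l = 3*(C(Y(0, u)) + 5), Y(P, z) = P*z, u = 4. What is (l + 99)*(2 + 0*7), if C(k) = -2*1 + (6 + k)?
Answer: 252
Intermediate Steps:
C(k) = 4 + k (C(k) = -2 + (6 + k) = 4 + k)
l = 27 (l = 3*((4 + 0*4) + 5) = 3*((4 + 0) + 5) = 3*(4 + 5) = 3*9 = 27)
(l + 99)*(2 + 0*7) = (27 + 99)*(2 + 0*7) = 126*(2 + 0) = 126*2 = 252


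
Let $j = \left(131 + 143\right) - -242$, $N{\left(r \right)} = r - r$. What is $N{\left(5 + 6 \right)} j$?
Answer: $0$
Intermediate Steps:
$N{\left(r \right)} = 0$
$j = 516$ ($j = 274 + 242 = 516$)
$N{\left(5 + 6 \right)} j = 0 \cdot 516 = 0$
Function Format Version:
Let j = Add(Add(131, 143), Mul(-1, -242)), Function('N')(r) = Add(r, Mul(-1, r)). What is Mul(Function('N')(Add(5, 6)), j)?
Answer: 0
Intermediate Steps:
Function('N')(r) = 0
j = 516 (j = Add(274, 242) = 516)
Mul(Function('N')(Add(5, 6)), j) = Mul(0, 516) = 0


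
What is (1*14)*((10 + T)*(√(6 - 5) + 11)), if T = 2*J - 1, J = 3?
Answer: 2520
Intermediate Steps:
T = 5 (T = 2*3 - 1 = 6 - 1 = 5)
(1*14)*((10 + T)*(√(6 - 5) + 11)) = (1*14)*((10 + 5)*(√(6 - 5) + 11)) = 14*(15*(√1 + 11)) = 14*(15*(1 + 11)) = 14*(15*12) = 14*180 = 2520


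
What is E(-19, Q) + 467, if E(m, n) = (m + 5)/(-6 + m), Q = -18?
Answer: 11689/25 ≈ 467.56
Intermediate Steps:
E(m, n) = (5 + m)/(-6 + m)
E(-19, Q) + 467 = (5 - 19)/(-6 - 19) + 467 = -14/(-25) + 467 = -1/25*(-14) + 467 = 14/25 + 467 = 11689/25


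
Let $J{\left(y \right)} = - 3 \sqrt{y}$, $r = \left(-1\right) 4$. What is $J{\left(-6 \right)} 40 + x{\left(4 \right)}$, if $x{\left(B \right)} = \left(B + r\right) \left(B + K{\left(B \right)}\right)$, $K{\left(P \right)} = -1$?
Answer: $- 120 i \sqrt{6} \approx - 293.94 i$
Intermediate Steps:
$r = -4$
$x{\left(B \right)} = \left(-1 + B\right) \left(-4 + B\right)$ ($x{\left(B \right)} = \left(B - 4\right) \left(B - 1\right) = \left(-4 + B\right) \left(-1 + B\right) = \left(-1 + B\right) \left(-4 + B\right)$)
$J{\left(-6 \right)} 40 + x{\left(4 \right)} = - 3 \sqrt{-6} \cdot 40 + \left(4 + 4^{2} - 20\right) = - 3 i \sqrt{6} \cdot 40 + \left(4 + 16 - 20\right) = - 3 i \sqrt{6} \cdot 40 + 0 = - 120 i \sqrt{6} + 0 = - 120 i \sqrt{6}$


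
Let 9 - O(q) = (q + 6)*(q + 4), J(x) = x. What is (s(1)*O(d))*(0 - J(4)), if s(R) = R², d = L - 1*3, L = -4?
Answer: -24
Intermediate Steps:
d = -7 (d = -4 - 1*3 = -4 - 3 = -7)
O(q) = 9 - (4 + q)*(6 + q) (O(q) = 9 - (q + 6)*(q + 4) = 9 - (6 + q)*(4 + q) = 9 - (4 + q)*(6 + q))
(s(1)*O(d))*(0 - J(4)) = (1²*(-15 - 1*(-7)² - 10*(-7)))*(0 - 1*4) = (1*(-15 - 1*49 + 70))*(0 - 4) = (1*(-15 - 49 + 70))*(-4) = (1*6)*(-4) = 6*(-4) = -24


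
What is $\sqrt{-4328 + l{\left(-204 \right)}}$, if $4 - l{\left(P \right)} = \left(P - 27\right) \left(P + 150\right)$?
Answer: $i \sqrt{16798} \approx 129.61 i$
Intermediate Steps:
$l{\left(P \right)} = 4 - \left(-27 + P\right) \left(150 + P\right)$ ($l{\left(P \right)} = 4 - \left(P - 27\right) \left(P + 150\right) = 4 - \left(-27 + P\right) \left(150 + P\right)$)
$\sqrt{-4328 + l{\left(-204 \right)}} = \sqrt{-4328 - 12470} = \sqrt{-16798} = i \sqrt{16798}$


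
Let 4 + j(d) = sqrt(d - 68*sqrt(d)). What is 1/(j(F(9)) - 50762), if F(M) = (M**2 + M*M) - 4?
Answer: -1/(50766 - I*sqrt(-158 + 68*sqrt(158))) ≈ -1.9698e-5 - 1.0242e-8*I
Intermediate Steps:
F(M) = -4 + 2*M**2 (F(M) = (M**2 + M**2) - 4 = 2*M**2 - 4 = -4 + 2*M**2)
j(d) = -4 + sqrt(d - 68*sqrt(d))
1/(j(F(9)) - 50762) = 1/((-4 + sqrt((-4 + 2*9**2) - 68*sqrt(-4 + 2*9**2))) - 50762) = 1/((-4 + sqrt((-4 + 2*81) - 68*sqrt(-4 + 2*81))) - 50762) = 1/((-4 + sqrt((-4 + 162) - 68*sqrt(-4 + 162))) - 50762) = 1/((-4 + sqrt(158 - 68*sqrt(158))) - 50762) = 1/(-50766 + sqrt(158 - 68*sqrt(158)))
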